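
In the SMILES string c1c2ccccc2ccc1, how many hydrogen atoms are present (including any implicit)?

Hydrogens are implicit in SMILES; fill each atom to its normal valence:
  8 × C (aromatic): 1 H each → 8
  2 × C (aromatic): no H
  Total hydrogens = 8.

8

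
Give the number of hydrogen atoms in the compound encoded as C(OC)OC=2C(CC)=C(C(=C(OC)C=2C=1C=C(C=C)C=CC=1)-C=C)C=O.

Hydrogens are implicit in SMILES; fill each atom to its normal valence:
  8 × C (aromatic): no H
  4 × C: 2 H each → 8
  4 × C (aromatic): 1 H each → 4
  4 × O: no H
  3 × C: 3 H each → 9
  3 × C: 1 H each → 3
  Total hydrogens = 24.

24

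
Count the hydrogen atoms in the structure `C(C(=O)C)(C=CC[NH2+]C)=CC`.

Hydrogens are implicit in SMILES; fill each atom to its normal valence:
  3 × C: 3 H each → 9
  3 × C: 1 H each → 3
  2 × C: no H
  1 × C: 2 H
  1 × N (charge +1): 2 H
  1 × O: no H
  Total hydrogens = 16.

16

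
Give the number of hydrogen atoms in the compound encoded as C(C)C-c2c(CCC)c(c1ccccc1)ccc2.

22

Hydrogens are implicit in SMILES; fill each atom to its normal valence:
  8 × C (aromatic): 1 H each → 8
  4 × C: 2 H each → 8
  4 × C (aromatic): no H
  2 × C: 3 H each → 6
  Total hydrogens = 22.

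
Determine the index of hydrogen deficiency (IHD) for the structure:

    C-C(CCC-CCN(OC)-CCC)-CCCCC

Molecular formula from the SMILES: C16H35NO.
DoU = (2C + 2 + N − H − X)/2 = (2·16 + 2 + 1 − 35 − 0)/2 = 0/2 = 0.
(Structurally: 0 ring(s) + 0 π bond(s) = 0.)

0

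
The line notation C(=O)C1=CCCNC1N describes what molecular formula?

Heavy atoms from the SMILES: 6 C, 2 N, 1 O.
Implicit hydrogens by atom environment:
  3 × C: 1 H each → 3
  2 × C: 2 H each → 4
  1 × C: no H
  1 × N: 2 H
  1 × N: 1 H
  1 × O: no H
  Total hydrogens = 10.
Molecular formula: C6H10N2O

C6H10N2O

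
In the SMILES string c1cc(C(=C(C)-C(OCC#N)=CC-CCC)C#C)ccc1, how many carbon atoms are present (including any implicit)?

19

The symbol for carbon appears 19 times in the SMILES. Lowercase c denotes aromatic carbon and counts toward C.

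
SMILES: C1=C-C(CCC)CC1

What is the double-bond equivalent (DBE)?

Molecular formula from the SMILES: C8H14.
DoU = (2C + 2 + N − H − X)/2 = (2·8 + 2 + 0 − 14 − 0)/2 = 4/2 = 2.
(Structurally: 1 ring(s) + 1 π bond(s) = 2.)

2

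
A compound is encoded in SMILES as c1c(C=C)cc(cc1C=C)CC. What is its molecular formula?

Heavy atoms from the SMILES: 12 C.
Implicit hydrogens by atom environment:
  3 × C: 2 H each → 6
  3 × C (aromatic): 1 H each → 3
  3 × C (aromatic): no H
  2 × C: 1 H each → 2
  1 × C: 3 H
  Total hydrogens = 14.
Molecular formula: C12H14

C12H14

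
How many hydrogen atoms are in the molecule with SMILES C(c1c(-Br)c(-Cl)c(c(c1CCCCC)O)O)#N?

Hydrogens are implicit in SMILES; fill each atom to its normal valence:
  6 × C (aromatic): no H
  4 × C: 2 H each → 8
  2 × O: 1 H each → 2
  1 × Br: no H
  1 × C: 3 H
  1 × C: no H
  1 × Cl: no H
  1 × N: no H
  Total hydrogens = 13.

13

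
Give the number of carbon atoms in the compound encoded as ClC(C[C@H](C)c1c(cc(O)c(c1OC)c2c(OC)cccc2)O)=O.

The symbol for carbon appears 18 times in the SMILES. Lowercase c denotes aromatic carbon and counts toward C.

18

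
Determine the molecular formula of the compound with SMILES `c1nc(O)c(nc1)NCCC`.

C7H11N3O

Heavy atoms from the SMILES: 7 C, 3 N, 1 O.
Implicit hydrogens by atom environment:
  2 × C: 2 H each → 4
  2 × C (aromatic): 1 H each → 2
  2 × C (aromatic): no H
  2 × N (aromatic): no H
  1 × C: 3 H
  1 × N: 1 H
  1 × O: 1 H
  Total hydrogens = 11.
Molecular formula: C7H11N3O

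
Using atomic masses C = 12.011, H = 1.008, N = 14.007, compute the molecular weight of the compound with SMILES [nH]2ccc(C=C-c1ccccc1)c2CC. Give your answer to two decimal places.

197.28

Molecular formula: C14H15N.
M = 14×12.011 + 15×1.008 + 1×14.007 = 197.28 g/mol.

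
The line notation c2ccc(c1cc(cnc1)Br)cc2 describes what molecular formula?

Heavy atoms from the SMILES: 1 Br, 11 C, 1 N.
Implicit hydrogens by atom environment:
  8 × C (aromatic): 1 H each → 8
  3 × C (aromatic): no H
  1 × Br: no H
  1 × N (aromatic): no H
  Total hydrogens = 8.
Molecular formula: C11H8BrN

C11H8BrN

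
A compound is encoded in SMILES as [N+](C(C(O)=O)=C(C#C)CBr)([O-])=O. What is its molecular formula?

C6H4BrNO4

Heavy atoms from the SMILES: 1 Br, 6 C, 1 N, 4 O.
Implicit hydrogens by atom environment:
  4 × C: no H
  2 × O: no H
  1 × Br: no H
  1 × C: 2 H
  1 × C: 1 H
  1 × N (charge +1): no H
  1 × O: 1 H
  1 × O (charge -1): no H
  Total hydrogens = 4.
Molecular formula: C6H4BrNO4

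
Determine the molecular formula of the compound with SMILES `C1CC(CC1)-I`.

C5H9I

Heavy atoms from the SMILES: 5 C, 1 I.
Implicit hydrogens by atom environment:
  4 × C: 2 H each → 8
  1 × C: 1 H
  1 × I: no H
  Total hydrogens = 9.
Molecular formula: C5H9I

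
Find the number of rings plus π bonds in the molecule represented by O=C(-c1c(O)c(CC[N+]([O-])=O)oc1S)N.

5

Molecular formula from the SMILES: C7H8N2O5S.
DoU = (2C + 2 + N − H − X)/2 = (2·7 + 2 + 2 − 8 − 0)/2 = 10/2 = 5.
(Structurally: 1 ring(s) + 4 π bond(s) = 5.)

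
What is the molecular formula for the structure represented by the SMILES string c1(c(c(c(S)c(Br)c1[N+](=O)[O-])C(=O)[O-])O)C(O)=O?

Heavy atoms from the SMILES: 1 Br, 8 C, 1 N, 7 O, 1 S.
Implicit hydrogens by atom environment:
  6 × C (aromatic): no H
  3 × O: no H
  2 × C: no H
  2 × O: 1 H each → 2
  2 × O (charge -1): no H
  1 × Br: no H
  1 × N (charge +1): no H
  1 × S: 1 H
  Total hydrogens = 3.
Net charge -1.
Molecular formula: C8H3BrNO7S-

C8H3BrNO7S-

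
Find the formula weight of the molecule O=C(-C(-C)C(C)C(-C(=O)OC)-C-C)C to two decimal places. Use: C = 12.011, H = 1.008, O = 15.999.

Molecular formula: C11H20O3.
M = 11×12.011 + 20×1.008 + 3×15.999 = 200.28 g/mol.

200.28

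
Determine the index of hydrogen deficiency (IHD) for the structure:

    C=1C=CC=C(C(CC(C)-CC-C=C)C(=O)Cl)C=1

6

Molecular formula from the SMILES: C15H19ClO.
DoU = (2C + 2 + N − H − X)/2 = (2·15 + 2 + 0 − 19 − 1)/2 = 12/2 = 6.
(Structurally: 1 ring(s) + 5 π bond(s) = 6.)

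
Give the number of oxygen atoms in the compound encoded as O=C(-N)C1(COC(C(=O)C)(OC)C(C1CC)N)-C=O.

5

The symbol for oxygen appears 5 times in the SMILES.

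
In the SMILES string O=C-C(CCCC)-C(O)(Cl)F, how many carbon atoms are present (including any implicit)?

7

The symbol for carbon appears 7 times in the SMILES. (Cl is a single chlorine, not C + l.)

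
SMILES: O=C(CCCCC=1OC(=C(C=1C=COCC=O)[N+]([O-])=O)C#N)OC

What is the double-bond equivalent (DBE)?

9

Molecular formula from the SMILES: C15H16N2O7.
DoU = (2C + 2 + N − H − X)/2 = (2·15 + 2 + 2 − 16 − 0)/2 = 18/2 = 9.
(Structurally: 1 ring(s) + 8 π bond(s) = 9.)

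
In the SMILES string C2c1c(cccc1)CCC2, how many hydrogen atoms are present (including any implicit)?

Hydrogens are implicit in SMILES; fill each atom to its normal valence:
  4 × C: 2 H each → 8
  4 × C (aromatic): 1 H each → 4
  2 × C (aromatic): no H
  Total hydrogens = 12.

12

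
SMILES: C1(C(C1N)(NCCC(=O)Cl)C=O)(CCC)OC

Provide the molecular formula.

C11H19ClN2O3

Heavy atoms from the SMILES: 11 C, 1 Cl, 2 N, 3 O.
Implicit hydrogens by atom environment:
  4 × C: 2 H each → 8
  3 × C: no H
  3 × O: no H
  2 × C: 3 H each → 6
  2 × C: 1 H each → 2
  1 × Cl: no H
  1 × N: 2 H
  1 × N: 1 H
  Total hydrogens = 19.
Molecular formula: C11H19ClN2O3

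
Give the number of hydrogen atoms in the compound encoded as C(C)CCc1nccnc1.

12

Hydrogens are implicit in SMILES; fill each atom to its normal valence:
  3 × C: 2 H each → 6
  3 × C (aromatic): 1 H each → 3
  2 × N (aromatic): no H
  1 × C: 3 H
  1 × C (aromatic): no H
  Total hydrogens = 12.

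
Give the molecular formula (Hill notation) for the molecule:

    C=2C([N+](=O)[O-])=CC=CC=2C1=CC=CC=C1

C12H9NO2

Heavy atoms from the SMILES: 12 C, 1 N, 2 O.
Implicit hydrogens by atom environment:
  9 × C (aromatic): 1 H each → 9
  3 × C (aromatic): no H
  1 × N (charge +1): no H
  1 × O: no H
  1 × O (charge -1): no H
  Total hydrogens = 9.
Molecular formula: C12H9NO2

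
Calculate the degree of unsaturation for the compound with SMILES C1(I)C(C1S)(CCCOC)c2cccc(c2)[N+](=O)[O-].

6

Molecular formula from the SMILES: C13H16INO3S.
DoU = (2C + 2 + N − H − X)/2 = (2·13 + 2 + 1 − 16 − 1)/2 = 12/2 = 6.
(Structurally: 2 ring(s) + 4 π bond(s) = 6.)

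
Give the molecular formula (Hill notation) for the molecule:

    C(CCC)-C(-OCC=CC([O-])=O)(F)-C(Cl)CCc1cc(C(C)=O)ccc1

Heavy atoms from the SMILES: 20 C, 1 Cl, 1 F, 4 O.
Implicit hydrogens by atom environment:
  6 × C: 2 H each → 12
  4 × C (aromatic): 1 H each → 4
  3 × C: 1 H each → 3
  3 × C: no H
  3 × O: no H
  2 × C: 3 H each → 6
  2 × C (aromatic): no H
  1 × Cl: no H
  1 × F: no H
  1 × O (charge -1): no H
  Total hydrogens = 25.
Net charge -1.
Molecular formula: C20H25ClFO4-

C20H25ClFO4-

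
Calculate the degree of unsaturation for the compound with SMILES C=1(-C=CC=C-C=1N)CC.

4

Molecular formula from the SMILES: C8H11N.
DoU = (2C + 2 + N − H − X)/2 = (2·8 + 2 + 1 − 11 − 0)/2 = 8/2 = 4.
(Structurally: 1 ring(s) + 3 π bond(s) = 4.)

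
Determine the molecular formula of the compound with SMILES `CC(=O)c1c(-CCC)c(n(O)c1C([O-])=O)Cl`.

C10H11ClNO4-

Heavy atoms from the SMILES: 10 C, 1 Cl, 1 N, 4 O.
Implicit hydrogens by atom environment:
  4 × C (aromatic): no H
  2 × C: 3 H each → 6
  2 × C: 2 H each → 4
  2 × C: no H
  2 × O: no H
  1 × Cl: no H
  1 × N (aromatic): no H
  1 × O: 1 H
  1 × O (charge -1): no H
  Total hydrogens = 11.
Net charge -1.
Molecular formula: C10H11ClNO4-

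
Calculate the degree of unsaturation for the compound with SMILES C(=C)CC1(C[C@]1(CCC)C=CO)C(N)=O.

Molecular formula from the SMILES: C12H19NO2.
DoU = (2C + 2 + N − H − X)/2 = (2·12 + 2 + 1 − 19 − 0)/2 = 8/2 = 4.
(Structurally: 1 ring(s) + 3 π bond(s) = 4.)

4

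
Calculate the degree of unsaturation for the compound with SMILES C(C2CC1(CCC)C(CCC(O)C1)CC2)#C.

Molecular formula from the SMILES: C15H24O.
DoU = (2C + 2 + N − H − X)/2 = (2·15 + 2 + 0 − 24 − 0)/2 = 8/2 = 4.
(Structurally: 2 ring(s) + 2 π bond(s) = 4.)

4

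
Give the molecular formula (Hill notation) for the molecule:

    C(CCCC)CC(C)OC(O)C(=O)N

Heavy atoms from the SMILES: 10 C, 1 N, 3 O.
Implicit hydrogens by atom environment:
  5 × C: 2 H each → 10
  2 × C: 3 H each → 6
  2 × C: 1 H each → 2
  2 × O: no H
  1 × C: no H
  1 × N: 2 H
  1 × O: 1 H
  Total hydrogens = 21.
Molecular formula: C10H21NO3

C10H21NO3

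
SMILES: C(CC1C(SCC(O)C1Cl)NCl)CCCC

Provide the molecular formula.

C11H21Cl2NOS

Heavy atoms from the SMILES: 11 C, 2 Cl, 1 N, 1 O, 1 S.
Implicit hydrogens by atom environment:
  6 × C: 2 H each → 12
  4 × C: 1 H each → 4
  2 × Cl: no H
  1 × C: 3 H
  1 × N: 1 H
  1 × O: 1 H
  1 × S: no H
  Total hydrogens = 21.
Molecular formula: C11H21Cl2NOS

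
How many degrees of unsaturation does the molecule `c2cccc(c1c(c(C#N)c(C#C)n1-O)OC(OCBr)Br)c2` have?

11

Molecular formula from the SMILES: C15H10Br2N2O3.
DoU = (2C + 2 + N − H − X)/2 = (2·15 + 2 + 2 − 10 − 2)/2 = 22/2 = 11.
(Structurally: 2 ring(s) + 9 π bond(s) = 11.)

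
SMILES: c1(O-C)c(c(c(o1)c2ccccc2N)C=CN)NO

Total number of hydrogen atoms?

Hydrogens are implicit in SMILES; fill each atom to its normal valence:
  6 × C (aromatic): no H
  4 × C (aromatic): 1 H each → 4
  2 × C: 1 H each → 2
  2 × N: 2 H each → 4
  1 × C: 3 H
  1 × N: 1 H
  1 × O: 1 H
  1 × O (aromatic): no H
  1 × O: no H
  Total hydrogens = 15.

15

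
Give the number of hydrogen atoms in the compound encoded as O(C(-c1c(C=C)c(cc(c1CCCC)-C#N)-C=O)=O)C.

Hydrogens are implicit in SMILES; fill each atom to its normal valence:
  5 × C (aromatic): no H
  4 × C: 2 H each → 8
  3 × O: no H
  2 × C: 3 H each → 6
  2 × C: 1 H each → 2
  2 × C: no H
  1 × C (aromatic): 1 H
  1 × N: no H
  Total hydrogens = 17.

17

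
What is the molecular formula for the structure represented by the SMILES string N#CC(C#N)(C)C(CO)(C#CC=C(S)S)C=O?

C11H10N2O2S2

Heavy atoms from the SMILES: 11 C, 2 N, 2 O, 2 S.
Implicit hydrogens by atom environment:
  7 × C: no H
  2 × C: 1 H each → 2
  2 × N: no H
  2 × S: 1 H each → 2
  1 × C: 3 H
  1 × C: 2 H
  1 × O: 1 H
  1 × O: no H
  Total hydrogens = 10.
Molecular formula: C11H10N2O2S2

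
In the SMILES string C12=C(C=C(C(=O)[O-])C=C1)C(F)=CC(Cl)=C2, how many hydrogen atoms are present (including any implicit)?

5

Hydrogens are implicit in SMILES; fill each atom to its normal valence:
  5 × C (aromatic): 1 H each → 5
  5 × C (aromatic): no H
  1 × C: no H
  1 × Cl: no H
  1 × F: no H
  1 × O: no H
  1 × O (charge -1): no H
  Total hydrogens = 5.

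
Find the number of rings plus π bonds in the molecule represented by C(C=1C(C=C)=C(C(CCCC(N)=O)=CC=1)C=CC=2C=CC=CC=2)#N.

13

Molecular formula from the SMILES: C21H20N2O.
DoU = (2C + 2 + N − H − X)/2 = (2·21 + 2 + 2 − 20 − 0)/2 = 26/2 = 13.
(Structurally: 2 ring(s) + 11 π bond(s) = 13.)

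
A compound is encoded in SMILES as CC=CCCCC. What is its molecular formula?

Heavy atoms from the SMILES: 7 C.
Implicit hydrogens by atom environment:
  3 × C: 2 H each → 6
  2 × C: 3 H each → 6
  2 × C: 1 H each → 2
  Total hydrogens = 14.
Molecular formula: C7H14

C7H14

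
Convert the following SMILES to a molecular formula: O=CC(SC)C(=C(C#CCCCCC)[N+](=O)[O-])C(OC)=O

C14H19NO5S

Heavy atoms from the SMILES: 14 C, 1 N, 5 O, 1 S.
Implicit hydrogens by atom environment:
  5 × C: no H
  4 × C: 2 H each → 8
  4 × O: no H
  3 × C: 3 H each → 9
  2 × C: 1 H each → 2
  1 × N (charge +1): no H
  1 × O (charge -1): no H
  1 × S: no H
  Total hydrogens = 19.
Molecular formula: C14H19NO5S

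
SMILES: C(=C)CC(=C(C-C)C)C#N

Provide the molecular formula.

C9H13N

Heavy atoms from the SMILES: 9 C, 1 N.
Implicit hydrogens by atom environment:
  3 × C: 2 H each → 6
  3 × C: no H
  2 × C: 3 H each → 6
  1 × C: 1 H
  1 × N: no H
  Total hydrogens = 13.
Molecular formula: C9H13N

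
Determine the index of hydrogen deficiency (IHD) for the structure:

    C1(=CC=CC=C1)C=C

5

Molecular formula from the SMILES: C8H8.
DoU = (2C + 2 + N − H − X)/2 = (2·8 + 2 + 0 − 8 − 0)/2 = 10/2 = 5.
(Structurally: 1 ring(s) + 4 π bond(s) = 5.)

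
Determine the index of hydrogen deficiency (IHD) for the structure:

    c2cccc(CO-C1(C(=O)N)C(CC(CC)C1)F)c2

Molecular formula from the SMILES: C15H20FNO2.
DoU = (2C + 2 + N − H − X)/2 = (2·15 + 2 + 1 − 20 − 1)/2 = 12/2 = 6.
(Structurally: 2 ring(s) + 4 π bond(s) = 6.)

6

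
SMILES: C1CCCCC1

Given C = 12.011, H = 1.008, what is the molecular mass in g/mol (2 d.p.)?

Molecular formula: C6H12.
M = 6×12.011 + 12×1.008 = 84.16 g/mol.

84.16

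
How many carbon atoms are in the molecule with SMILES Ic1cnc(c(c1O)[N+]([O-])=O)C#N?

6

The symbol for carbon appears 6 times in the SMILES. Lowercase c denotes aromatic carbon and counts toward C.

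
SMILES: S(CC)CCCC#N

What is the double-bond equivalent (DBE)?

2

Molecular formula from the SMILES: C6H11NS.
DoU = (2C + 2 + N − H − X)/2 = (2·6 + 2 + 1 − 11 − 0)/2 = 4/2 = 2.
(Structurally: 0 ring(s) + 2 π bond(s) = 2.)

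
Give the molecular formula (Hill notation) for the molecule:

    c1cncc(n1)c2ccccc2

Heavy atoms from the SMILES: 10 C, 2 N.
Implicit hydrogens by atom environment:
  8 × C (aromatic): 1 H each → 8
  2 × C (aromatic): no H
  2 × N (aromatic): no H
  Total hydrogens = 8.
Molecular formula: C10H8N2

C10H8N2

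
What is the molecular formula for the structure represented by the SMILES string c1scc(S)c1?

C4H4S2

Heavy atoms from the SMILES: 4 C, 2 S.
Implicit hydrogens by atom environment:
  3 × C (aromatic): 1 H each → 3
  1 × C (aromatic): no H
  1 × S: 1 H
  1 × S (aromatic): no H
  Total hydrogens = 4.
Molecular formula: C4H4S2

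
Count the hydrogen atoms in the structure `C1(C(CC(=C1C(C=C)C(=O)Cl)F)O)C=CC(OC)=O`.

14

Hydrogens are implicit in SMILES; fill each atom to its normal valence:
  6 × C: 1 H each → 6
  4 × C: no H
  3 × O: no H
  2 × C: 2 H each → 4
  1 × C: 3 H
  1 × Cl: no H
  1 × F: no H
  1 × O: 1 H
  Total hydrogens = 14.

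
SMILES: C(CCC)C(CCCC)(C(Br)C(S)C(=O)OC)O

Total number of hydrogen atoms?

25

Hydrogens are implicit in SMILES; fill each atom to its normal valence:
  6 × C: 2 H each → 12
  3 × C: 3 H each → 9
  2 × C: 1 H each → 2
  2 × C: no H
  2 × O: no H
  1 × Br: no H
  1 × O: 1 H
  1 × S: 1 H
  Total hydrogens = 25.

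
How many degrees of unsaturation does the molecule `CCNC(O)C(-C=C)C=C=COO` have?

3

Molecular formula from the SMILES: C9H15NO3.
DoU = (2C + 2 + N − H − X)/2 = (2·9 + 2 + 1 − 15 − 0)/2 = 6/2 = 3.
(Structurally: 0 ring(s) + 3 π bond(s) = 3.)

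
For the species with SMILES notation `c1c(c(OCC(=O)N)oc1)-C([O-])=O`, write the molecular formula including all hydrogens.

Heavy atoms from the SMILES: 7 C, 1 N, 5 O.
Implicit hydrogens by atom environment:
  3 × O: no H
  2 × C (aromatic): 1 H each → 2
  2 × C (aromatic): no H
  2 × C: no H
  1 × C: 2 H
  1 × N: 2 H
  1 × O (aromatic): no H
  1 × O (charge -1): no H
  Total hydrogens = 6.
Net charge -1.
Molecular formula: C7H6NO5-

C7H6NO5-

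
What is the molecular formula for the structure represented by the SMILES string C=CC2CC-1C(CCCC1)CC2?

Heavy atoms from the SMILES: 12 C.
Implicit hydrogens by atom environment:
  8 × C: 2 H each → 16
  4 × C: 1 H each → 4
  Total hydrogens = 20.
Molecular formula: C12H20

C12H20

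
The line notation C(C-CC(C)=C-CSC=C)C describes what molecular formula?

Heavy atoms from the SMILES: 10 C, 1 S.
Implicit hydrogens by atom environment:
  5 × C: 2 H each → 10
  2 × C: 3 H each → 6
  2 × C: 1 H each → 2
  1 × C: no H
  1 × S: no H
  Total hydrogens = 18.
Molecular formula: C10H18S

C10H18S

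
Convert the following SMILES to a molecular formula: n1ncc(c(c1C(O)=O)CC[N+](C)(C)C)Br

C10H15BrN3O2+

Heavy atoms from the SMILES: 1 Br, 10 C, 3 N, 2 O.
Implicit hydrogens by atom environment:
  3 × C: 3 H each → 9
  3 × C (aromatic): no H
  2 × C: 2 H each → 4
  2 × N (aromatic): no H
  1 × Br: no H
  1 × C (aromatic): 1 H
  1 × C: no H
  1 × N (charge +1): no H
  1 × O: 1 H
  1 × O: no H
  Total hydrogens = 15.
Net charge +1.
Molecular formula: C10H15BrN3O2+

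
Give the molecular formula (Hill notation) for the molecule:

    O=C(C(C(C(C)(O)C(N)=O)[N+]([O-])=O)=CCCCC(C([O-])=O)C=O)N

C13H18N3O8-

Heavy atoms from the SMILES: 13 C, 3 N, 8 O.
Implicit hydrogens by atom environment:
  5 × C: no H
  5 × O: no H
  4 × C: 1 H each → 4
  3 × C: 2 H each → 6
  2 × N: 2 H each → 4
  2 × O (charge -1): no H
  1 × C: 3 H
  1 × N (charge +1): no H
  1 × O: 1 H
  Total hydrogens = 18.
Net charge -1.
Molecular formula: C13H18N3O8-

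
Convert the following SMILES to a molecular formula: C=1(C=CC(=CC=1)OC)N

C7H9NO

Heavy atoms from the SMILES: 7 C, 1 N, 1 O.
Implicit hydrogens by atom environment:
  4 × C (aromatic): 1 H each → 4
  2 × C (aromatic): no H
  1 × C: 3 H
  1 × N: 2 H
  1 × O: no H
  Total hydrogens = 9.
Molecular formula: C7H9NO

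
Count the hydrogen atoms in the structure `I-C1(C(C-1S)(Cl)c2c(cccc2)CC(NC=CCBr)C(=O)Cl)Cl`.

Hydrogens are implicit in SMILES; fill each atom to its normal valence:
  4 × C: 1 H each → 4
  4 × C (aromatic): 1 H each → 4
  3 × C: no H
  3 × Cl: no H
  2 × C: 2 H each → 4
  2 × C (aromatic): no H
  1 × Br: no H
  1 × I: no H
  1 × N: 1 H
  1 × O: no H
  1 × S: 1 H
  Total hydrogens = 14.

14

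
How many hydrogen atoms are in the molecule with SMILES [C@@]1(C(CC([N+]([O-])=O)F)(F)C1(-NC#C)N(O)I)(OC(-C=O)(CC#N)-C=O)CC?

Hydrogens are implicit in SMILES; fill each atom to its normal valence:
  6 × C: no H
  4 × C: 1 H each → 4
  4 × O: no H
  3 × C: 2 H each → 6
  2 × F: no H
  2 × N: no H
  1 × C: 3 H
  1 × I: no H
  1 × N: 1 H
  1 × N (charge +1): no H
  1 × O: 1 H
  1 × O (charge -1): no H
  Total hydrogens = 15.

15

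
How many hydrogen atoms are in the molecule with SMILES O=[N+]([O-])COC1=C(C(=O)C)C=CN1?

Hydrogens are implicit in SMILES; fill each atom to its normal valence:
  3 × O: no H
  2 × C (aromatic): 1 H each → 2
  2 × C (aromatic): no H
  1 × C: 3 H
  1 × C: 2 H
  1 × C: no H
  1 × N (aromatic): 1 H
  1 × N (charge +1): no H
  1 × O (charge -1): no H
  Total hydrogens = 8.

8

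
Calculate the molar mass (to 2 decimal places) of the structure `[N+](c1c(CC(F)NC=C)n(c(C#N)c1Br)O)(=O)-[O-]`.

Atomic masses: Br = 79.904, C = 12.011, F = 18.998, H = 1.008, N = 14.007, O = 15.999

319.09

Molecular formula: C9H8BrFN4O3.
M = 1×79.904 + 9×12.011 + 1×18.998 + 8×1.008 + 4×14.007 + 3×15.999 = 319.09 g/mol.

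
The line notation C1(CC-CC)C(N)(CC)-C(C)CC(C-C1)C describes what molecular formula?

Heavy atoms from the SMILES: 15 C, 1 N.
Implicit hydrogens by atom environment:
  7 × C: 2 H each → 14
  4 × C: 3 H each → 12
  3 × C: 1 H each → 3
  1 × C: no H
  1 × N: 2 H
  Total hydrogens = 31.
Molecular formula: C15H31N

C15H31N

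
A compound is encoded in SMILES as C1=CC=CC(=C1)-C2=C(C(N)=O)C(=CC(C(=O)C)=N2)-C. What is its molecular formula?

Heavy atoms from the SMILES: 15 C, 2 N, 2 O.
Implicit hydrogens by atom environment:
  6 × C (aromatic): 1 H each → 6
  5 × C (aromatic): no H
  2 × C: 3 H each → 6
  2 × C: no H
  2 × O: no H
  1 × N: 2 H
  1 × N (aromatic): no H
  Total hydrogens = 14.
Molecular formula: C15H14N2O2

C15H14N2O2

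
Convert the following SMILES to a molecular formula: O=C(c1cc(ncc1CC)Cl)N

Heavy atoms from the SMILES: 8 C, 1 Cl, 2 N, 1 O.
Implicit hydrogens by atom environment:
  3 × C (aromatic): no H
  2 × C (aromatic): 1 H each → 2
  1 × C: 3 H
  1 × C: 2 H
  1 × C: no H
  1 × Cl: no H
  1 × N: 2 H
  1 × N (aromatic): no H
  1 × O: no H
  Total hydrogens = 9.
Molecular formula: C8H9ClN2O

C8H9ClN2O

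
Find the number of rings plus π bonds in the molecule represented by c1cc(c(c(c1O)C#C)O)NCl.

6

Molecular formula from the SMILES: C8H6ClNO2.
DoU = (2C + 2 + N − H − X)/2 = (2·8 + 2 + 1 − 6 − 1)/2 = 12/2 = 6.
(Structurally: 1 ring(s) + 5 π bond(s) = 6.)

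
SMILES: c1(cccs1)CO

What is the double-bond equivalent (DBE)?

Molecular formula from the SMILES: C5H6OS.
DoU = (2C + 2 + N − H − X)/2 = (2·5 + 2 + 0 − 6 − 0)/2 = 6/2 = 3.
(Structurally: 1 ring(s) + 2 π bond(s) = 3.)

3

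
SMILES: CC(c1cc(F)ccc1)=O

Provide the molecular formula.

Heavy atoms from the SMILES: 8 C, 1 F, 1 O.
Implicit hydrogens by atom environment:
  4 × C (aromatic): 1 H each → 4
  2 × C (aromatic): no H
  1 × C: 3 H
  1 × C: no H
  1 × F: no H
  1 × O: no H
  Total hydrogens = 7.
Molecular formula: C8H7FO

C8H7FO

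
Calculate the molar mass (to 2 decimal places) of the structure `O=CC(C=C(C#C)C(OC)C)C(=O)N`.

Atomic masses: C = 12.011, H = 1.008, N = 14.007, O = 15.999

195.22

Molecular formula: C10H13NO3.
M = 10×12.011 + 13×1.008 + 1×14.007 + 3×15.999 = 195.22 g/mol.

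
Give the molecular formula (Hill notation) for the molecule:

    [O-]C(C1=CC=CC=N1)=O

Heavy atoms from the SMILES: 6 C, 1 N, 2 O.
Implicit hydrogens by atom environment:
  4 × C (aromatic): 1 H each → 4
  1 × C (aromatic): no H
  1 × C: no H
  1 × N (aromatic): no H
  1 × O: no H
  1 × O (charge -1): no H
  Total hydrogens = 4.
Net charge -1.
Molecular formula: C6H4NO2-

C6H4NO2-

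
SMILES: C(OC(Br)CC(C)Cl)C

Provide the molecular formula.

C6H12BrClO

Heavy atoms from the SMILES: 1 Br, 6 C, 1 Cl, 1 O.
Implicit hydrogens by atom environment:
  2 × C: 3 H each → 6
  2 × C: 2 H each → 4
  2 × C: 1 H each → 2
  1 × Br: no H
  1 × Cl: no H
  1 × O: no H
  Total hydrogens = 12.
Molecular formula: C6H12BrClO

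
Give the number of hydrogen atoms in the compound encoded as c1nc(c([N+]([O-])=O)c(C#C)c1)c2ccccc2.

8

Hydrogens are implicit in SMILES; fill each atom to its normal valence:
  7 × C (aromatic): 1 H each → 7
  4 × C (aromatic): no H
  1 × C: 1 H
  1 × C: no H
  1 × N (aromatic): no H
  1 × N (charge +1): no H
  1 × O: no H
  1 × O (charge -1): no H
  Total hydrogens = 8.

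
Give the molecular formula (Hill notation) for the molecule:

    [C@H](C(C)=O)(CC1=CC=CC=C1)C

C11H14O

Heavy atoms from the SMILES: 11 C, 1 O.
Implicit hydrogens by atom environment:
  5 × C (aromatic): 1 H each → 5
  2 × C: 3 H each → 6
  1 × C: 2 H
  1 × C: 1 H
  1 × C: no H
  1 × C (aromatic): no H
  1 × O: no H
  Total hydrogens = 14.
Molecular formula: C11H14O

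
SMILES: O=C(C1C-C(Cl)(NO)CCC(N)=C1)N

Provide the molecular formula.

C8H14ClN3O2

Heavy atoms from the SMILES: 8 C, 1 Cl, 3 N, 2 O.
Implicit hydrogens by atom environment:
  3 × C: 2 H each → 6
  3 × C: no H
  2 × C: 1 H each → 2
  2 × N: 2 H each → 4
  1 × Cl: no H
  1 × N: 1 H
  1 × O: 1 H
  1 × O: no H
  Total hydrogens = 14.
Molecular formula: C8H14ClN3O2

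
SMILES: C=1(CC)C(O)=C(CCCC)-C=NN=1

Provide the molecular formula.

Heavy atoms from the SMILES: 10 C, 2 N, 1 O.
Implicit hydrogens by atom environment:
  4 × C: 2 H each → 8
  3 × C (aromatic): no H
  2 × C: 3 H each → 6
  2 × N (aromatic): no H
  1 × C (aromatic): 1 H
  1 × O: 1 H
  Total hydrogens = 16.
Molecular formula: C10H16N2O

C10H16N2O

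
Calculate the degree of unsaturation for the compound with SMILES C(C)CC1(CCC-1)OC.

1

Molecular formula from the SMILES: C8H16O.
DoU = (2C + 2 + N − H − X)/2 = (2·8 + 2 + 0 − 16 − 0)/2 = 2/2 = 1.
(Structurally: 1 ring(s) + 0 π bond(s) = 1.)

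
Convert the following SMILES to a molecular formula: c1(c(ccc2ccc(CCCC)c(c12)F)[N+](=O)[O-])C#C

Heavy atoms from the SMILES: 16 C, 1 F, 1 N, 2 O.
Implicit hydrogens by atom environment:
  6 × C (aromatic): no H
  4 × C (aromatic): 1 H each → 4
  3 × C: 2 H each → 6
  1 × C: 3 H
  1 × C: 1 H
  1 × C: no H
  1 × F: no H
  1 × N (charge +1): no H
  1 × O: no H
  1 × O (charge -1): no H
  Total hydrogens = 14.
Molecular formula: C16H14FNO2

C16H14FNO2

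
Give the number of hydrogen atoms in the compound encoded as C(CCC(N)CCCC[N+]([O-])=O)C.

20

Hydrogens are implicit in SMILES; fill each atom to its normal valence:
  7 × C: 2 H each → 14
  1 × C: 3 H
  1 × C: 1 H
  1 × N: 2 H
  1 × N (charge +1): no H
  1 × O: no H
  1 × O (charge -1): no H
  Total hydrogens = 20.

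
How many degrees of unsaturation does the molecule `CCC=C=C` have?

Molecular formula from the SMILES: C5H8.
DoU = (2C + 2 + N − H − X)/2 = (2·5 + 2 + 0 − 8 − 0)/2 = 4/2 = 2.
(Structurally: 0 ring(s) + 2 π bond(s) = 2.)

2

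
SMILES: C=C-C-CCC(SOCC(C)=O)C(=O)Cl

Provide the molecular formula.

C10H15ClO3S

Heavy atoms from the SMILES: 10 C, 1 Cl, 3 O, 1 S.
Implicit hydrogens by atom environment:
  5 × C: 2 H each → 10
  3 × O: no H
  2 × C: 1 H each → 2
  2 × C: no H
  1 × C: 3 H
  1 × Cl: no H
  1 × S: no H
  Total hydrogens = 15.
Molecular formula: C10H15ClO3S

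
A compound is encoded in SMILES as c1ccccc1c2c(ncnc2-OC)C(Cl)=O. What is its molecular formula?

Heavy atoms from the SMILES: 12 C, 1 Cl, 2 N, 2 O.
Implicit hydrogens by atom environment:
  6 × C (aromatic): 1 H each → 6
  4 × C (aromatic): no H
  2 × N (aromatic): no H
  2 × O: no H
  1 × C: 3 H
  1 × C: no H
  1 × Cl: no H
  Total hydrogens = 9.
Molecular formula: C12H9ClN2O2

C12H9ClN2O2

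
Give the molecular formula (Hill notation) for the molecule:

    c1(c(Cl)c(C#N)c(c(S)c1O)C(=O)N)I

C8H4ClIN2O2S

Heavy atoms from the SMILES: 8 C, 1 Cl, 1 I, 2 N, 2 O, 1 S.
Implicit hydrogens by atom environment:
  6 × C (aromatic): no H
  2 × C: no H
  1 × Cl: no H
  1 × I: no H
  1 × N: 2 H
  1 × N: no H
  1 × O: 1 H
  1 × O: no H
  1 × S: 1 H
  Total hydrogens = 4.
Molecular formula: C8H4ClIN2O2S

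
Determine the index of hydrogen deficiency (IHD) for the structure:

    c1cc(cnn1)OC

Molecular formula from the SMILES: C5H6N2O.
DoU = (2C + 2 + N − H − X)/2 = (2·5 + 2 + 2 − 6 − 0)/2 = 8/2 = 4.
(Structurally: 1 ring(s) + 3 π bond(s) = 4.)

4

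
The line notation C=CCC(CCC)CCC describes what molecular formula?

Heavy atoms from the SMILES: 10 C.
Implicit hydrogens by atom environment:
  6 × C: 2 H each → 12
  2 × C: 3 H each → 6
  2 × C: 1 H each → 2
  Total hydrogens = 20.
Molecular formula: C10H20

C10H20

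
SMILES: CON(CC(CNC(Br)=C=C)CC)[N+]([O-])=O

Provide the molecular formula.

Heavy atoms from the SMILES: 1 Br, 9 C, 3 N, 3 O.
Implicit hydrogens by atom environment:
  4 × C: 2 H each → 8
  2 × C: 3 H each → 6
  2 × C: no H
  2 × O: no H
  1 × Br: no H
  1 × C: 1 H
  1 × N: 1 H
  1 × N: no H
  1 × N (charge +1): no H
  1 × O (charge -1): no H
  Total hydrogens = 16.
Molecular formula: C9H16BrN3O3

C9H16BrN3O3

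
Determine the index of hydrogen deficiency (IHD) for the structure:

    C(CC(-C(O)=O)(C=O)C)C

2

Molecular formula from the SMILES: C7H12O3.
DoU = (2C + 2 + N − H − X)/2 = (2·7 + 2 + 0 − 12 − 0)/2 = 4/2 = 2.
(Structurally: 0 ring(s) + 2 π bond(s) = 2.)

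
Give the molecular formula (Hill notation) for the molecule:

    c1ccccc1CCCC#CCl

Heavy atoms from the SMILES: 11 C, 1 Cl.
Implicit hydrogens by atom environment:
  5 × C (aromatic): 1 H each → 5
  3 × C: 2 H each → 6
  2 × C: no H
  1 × C (aromatic): no H
  1 × Cl: no H
  Total hydrogens = 11.
Molecular formula: C11H11Cl

C11H11Cl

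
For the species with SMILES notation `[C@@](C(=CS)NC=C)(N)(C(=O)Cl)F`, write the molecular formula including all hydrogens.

Heavy atoms from the SMILES: 6 C, 1 Cl, 1 F, 2 N, 1 O, 1 S.
Implicit hydrogens by atom environment:
  3 × C: no H
  2 × C: 1 H each → 2
  1 × C: 2 H
  1 × Cl: no H
  1 × F: no H
  1 × N: 2 H
  1 × N: 1 H
  1 × O: no H
  1 × S: 1 H
  Total hydrogens = 8.
Molecular formula: C6H8ClFN2OS

C6H8ClFN2OS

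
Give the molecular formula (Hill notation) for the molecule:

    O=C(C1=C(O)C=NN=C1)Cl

Heavy atoms from the SMILES: 5 C, 1 Cl, 2 N, 2 O.
Implicit hydrogens by atom environment:
  2 × C (aromatic): 1 H each → 2
  2 × C (aromatic): no H
  2 × N (aromatic): no H
  1 × C: no H
  1 × Cl: no H
  1 × O: 1 H
  1 × O: no H
  Total hydrogens = 3.
Molecular formula: C5H3ClN2O2

C5H3ClN2O2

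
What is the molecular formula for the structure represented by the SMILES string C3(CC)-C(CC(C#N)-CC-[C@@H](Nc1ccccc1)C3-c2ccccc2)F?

Heavy atoms from the SMILES: 23 C, 1 F, 2 N.
Implicit hydrogens by atom environment:
  10 × C (aromatic): 1 H each → 10
  5 × C: 1 H each → 5
  4 × C: 2 H each → 8
  2 × C (aromatic): no H
  1 × C: 3 H
  1 × C: no H
  1 × F: no H
  1 × N: 1 H
  1 × N: no H
  Total hydrogens = 27.
Molecular formula: C23H27FN2

C23H27FN2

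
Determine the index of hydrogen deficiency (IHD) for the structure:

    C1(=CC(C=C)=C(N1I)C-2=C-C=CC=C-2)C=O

9

Molecular formula from the SMILES: C13H10INO.
DoU = (2C + 2 + N − H − X)/2 = (2·13 + 2 + 1 − 10 − 1)/2 = 18/2 = 9.
(Structurally: 2 ring(s) + 7 π bond(s) = 9.)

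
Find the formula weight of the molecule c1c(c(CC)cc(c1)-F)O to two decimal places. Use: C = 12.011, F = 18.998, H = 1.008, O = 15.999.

Molecular formula: C8H9FO.
M = 8×12.011 + 1×18.998 + 9×1.008 + 1×15.999 = 140.16 g/mol.

140.16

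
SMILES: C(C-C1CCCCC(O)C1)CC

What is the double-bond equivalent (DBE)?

Molecular formula from the SMILES: C11H22O.
DoU = (2C + 2 + N − H − X)/2 = (2·11 + 2 + 0 − 22 − 0)/2 = 2/2 = 1.
(Structurally: 1 ring(s) + 0 π bond(s) = 1.)

1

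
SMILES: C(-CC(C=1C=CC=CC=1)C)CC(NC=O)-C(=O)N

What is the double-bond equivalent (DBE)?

6

Molecular formula from the SMILES: C14H20N2O2.
DoU = (2C + 2 + N − H − X)/2 = (2·14 + 2 + 2 − 20 − 0)/2 = 12/2 = 6.
(Structurally: 1 ring(s) + 5 π bond(s) = 6.)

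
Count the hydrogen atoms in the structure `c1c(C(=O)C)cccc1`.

Hydrogens are implicit in SMILES; fill each atom to its normal valence:
  5 × C (aromatic): 1 H each → 5
  1 × C: 3 H
  1 × C (aromatic): no H
  1 × C: no H
  1 × O: no H
  Total hydrogens = 8.

8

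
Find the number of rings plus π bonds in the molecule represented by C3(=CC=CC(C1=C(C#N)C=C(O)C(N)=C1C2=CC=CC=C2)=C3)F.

Molecular formula from the SMILES: C19H13FN2O.
DoU = (2C + 2 + N − H − X)/2 = (2·19 + 2 + 2 − 13 − 1)/2 = 28/2 = 14.
(Structurally: 3 ring(s) + 11 π bond(s) = 14.)

14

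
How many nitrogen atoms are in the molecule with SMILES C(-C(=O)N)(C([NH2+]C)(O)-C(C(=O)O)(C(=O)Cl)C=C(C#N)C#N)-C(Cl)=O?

The symbol for nitrogen appears 4 times in the SMILES.

4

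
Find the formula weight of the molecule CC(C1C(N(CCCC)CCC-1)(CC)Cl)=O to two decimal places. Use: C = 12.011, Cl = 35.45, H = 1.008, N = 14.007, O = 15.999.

Molecular formula: C13H24ClNO.
M = 13×12.011 + 1×35.45 + 24×1.008 + 1×14.007 + 1×15.999 = 245.79 g/mol.

245.79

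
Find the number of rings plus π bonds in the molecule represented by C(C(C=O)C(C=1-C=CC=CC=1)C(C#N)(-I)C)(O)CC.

Molecular formula from the SMILES: C15H18INO2.
DoU = (2C + 2 + N − H − X)/2 = (2·15 + 2 + 1 − 18 − 1)/2 = 14/2 = 7.
(Structurally: 1 ring(s) + 6 π bond(s) = 7.)

7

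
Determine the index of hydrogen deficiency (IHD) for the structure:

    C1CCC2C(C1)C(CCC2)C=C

Molecular formula from the SMILES: C12H20.
DoU = (2C + 2 + N − H − X)/2 = (2·12 + 2 + 0 − 20 − 0)/2 = 6/2 = 3.
(Structurally: 2 ring(s) + 1 π bond(s) = 3.)

3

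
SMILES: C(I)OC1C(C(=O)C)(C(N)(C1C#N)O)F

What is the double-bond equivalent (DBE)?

4

Molecular formula from the SMILES: C8H10FIN2O3.
DoU = (2C + 2 + N − H − X)/2 = (2·8 + 2 + 2 − 10 − 2)/2 = 8/2 = 4.
(Structurally: 1 ring(s) + 3 π bond(s) = 4.)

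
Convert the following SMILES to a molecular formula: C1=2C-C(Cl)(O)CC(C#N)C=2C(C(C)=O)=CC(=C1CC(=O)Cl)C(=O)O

C16H13Cl2NO5

Heavy atoms from the SMILES: 16 C, 2 Cl, 1 N, 5 O.
Implicit hydrogens by atom environment:
  5 × C (aromatic): no H
  5 × C: no H
  3 × C: 2 H each → 6
  3 × O: no H
  2 × Cl: no H
  2 × O: 1 H each → 2
  1 × C: 3 H
  1 × C (aromatic): 1 H
  1 × C: 1 H
  1 × N: no H
  Total hydrogens = 13.
Molecular formula: C16H13Cl2NO5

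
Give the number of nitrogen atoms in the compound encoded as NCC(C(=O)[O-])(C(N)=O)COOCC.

The symbol for nitrogen appears 2 times in the SMILES.

2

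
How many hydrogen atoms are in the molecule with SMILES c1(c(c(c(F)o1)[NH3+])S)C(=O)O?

Hydrogens are implicit in SMILES; fill each atom to its normal valence:
  4 × C (aromatic): no H
  1 × C: no H
  1 × F: no H
  1 × N (charge +1): 3 H
  1 × O: 1 H
  1 × O (aromatic): no H
  1 × O: no H
  1 × S: 1 H
  Total hydrogens = 5.

5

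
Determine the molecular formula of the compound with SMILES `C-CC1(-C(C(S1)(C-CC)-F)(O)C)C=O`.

Heavy atoms from the SMILES: 10 C, 1 F, 2 O, 1 S.
Implicit hydrogens by atom environment:
  3 × C: 3 H each → 9
  3 × C: 2 H each → 6
  3 × C: no H
  1 × C: 1 H
  1 × F: no H
  1 × O: 1 H
  1 × O: no H
  1 × S: no H
  Total hydrogens = 17.
Molecular formula: C10H17FO2S

C10H17FO2S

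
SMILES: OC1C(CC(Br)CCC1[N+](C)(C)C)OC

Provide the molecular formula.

Heavy atoms from the SMILES: 1 Br, 11 C, 1 N, 2 O.
Implicit hydrogens by atom environment:
  4 × C: 3 H each → 12
  4 × C: 1 H each → 4
  3 × C: 2 H each → 6
  1 × Br: no H
  1 × N (charge +1): no H
  1 × O: 1 H
  1 × O: no H
  Total hydrogens = 23.
Net charge +1.
Molecular formula: C11H23BrNO2+

C11H23BrNO2+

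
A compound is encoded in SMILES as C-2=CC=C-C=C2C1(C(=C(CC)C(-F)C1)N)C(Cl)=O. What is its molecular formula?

Heavy atoms from the SMILES: 14 C, 1 Cl, 1 F, 1 N, 1 O.
Implicit hydrogens by atom environment:
  5 × C (aromatic): 1 H each → 5
  4 × C: no H
  2 × C: 2 H each → 4
  1 × C: 3 H
  1 × C: 1 H
  1 × C (aromatic): no H
  1 × Cl: no H
  1 × F: no H
  1 × N: 2 H
  1 × O: no H
  Total hydrogens = 15.
Molecular formula: C14H15ClFNO

C14H15ClFNO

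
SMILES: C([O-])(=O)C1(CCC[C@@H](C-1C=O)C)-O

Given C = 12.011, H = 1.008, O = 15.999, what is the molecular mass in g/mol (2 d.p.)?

185.20

Molecular formula: C9H13O4-.
M = 9×12.011 + 13×1.008 + 4×15.999 = 185.20 g/mol.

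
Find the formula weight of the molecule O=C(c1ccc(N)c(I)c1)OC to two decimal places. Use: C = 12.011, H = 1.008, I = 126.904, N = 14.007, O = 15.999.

277.06

Molecular formula: C8H8INO2.
M = 8×12.011 + 8×1.008 + 1×126.904 + 1×14.007 + 2×15.999 = 277.06 g/mol.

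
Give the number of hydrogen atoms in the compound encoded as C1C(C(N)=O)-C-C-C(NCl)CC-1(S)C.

17

Hydrogens are implicit in SMILES; fill each atom to its normal valence:
  4 × C: 2 H each → 8
  2 × C: 1 H each → 2
  2 × C: no H
  1 × C: 3 H
  1 × Cl: no H
  1 × N: 2 H
  1 × N: 1 H
  1 × O: no H
  1 × S: 1 H
  Total hydrogens = 17.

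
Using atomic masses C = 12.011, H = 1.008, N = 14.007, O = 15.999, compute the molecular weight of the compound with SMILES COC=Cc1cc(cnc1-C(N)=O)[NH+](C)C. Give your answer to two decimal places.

222.27

Molecular formula: C11H16N3O2+.
M = 11×12.011 + 16×1.008 + 3×14.007 + 2×15.999 = 222.27 g/mol.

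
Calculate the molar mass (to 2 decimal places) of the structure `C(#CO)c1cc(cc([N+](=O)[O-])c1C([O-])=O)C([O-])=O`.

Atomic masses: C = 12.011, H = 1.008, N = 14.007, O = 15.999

249.13

Molecular formula: [C10H3NO7]2-.
M = 10×12.011 + 3×1.008 + 1×14.007 + 7×15.999 = 249.13 g/mol.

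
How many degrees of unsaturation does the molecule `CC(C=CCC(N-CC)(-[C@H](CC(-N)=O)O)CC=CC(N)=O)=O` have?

Molecular formula from the SMILES: C15H25N3O4.
DoU = (2C + 2 + N − H − X)/2 = (2·15 + 2 + 3 − 25 − 0)/2 = 10/2 = 5.
(Structurally: 0 ring(s) + 5 π bond(s) = 5.)

5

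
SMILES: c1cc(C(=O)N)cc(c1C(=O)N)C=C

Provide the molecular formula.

C10H10N2O2

Heavy atoms from the SMILES: 10 C, 2 N, 2 O.
Implicit hydrogens by atom environment:
  3 × C (aromatic): 1 H each → 3
  3 × C (aromatic): no H
  2 × C: no H
  2 × N: 2 H each → 4
  2 × O: no H
  1 × C: 2 H
  1 × C: 1 H
  Total hydrogens = 10.
Molecular formula: C10H10N2O2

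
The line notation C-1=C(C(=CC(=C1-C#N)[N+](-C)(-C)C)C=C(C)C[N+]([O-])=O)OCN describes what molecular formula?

Heavy atoms from the SMILES: 15 C, 4 N, 3 O.
Implicit hydrogens by atom environment:
  4 × C: 3 H each → 12
  4 × C (aromatic): no H
  2 × C: 2 H each → 4
  2 × C (aromatic): 1 H each → 2
  2 × C: no H
  2 × N (charge +1): no H
  2 × O: no H
  1 × C: 1 H
  1 × N: 2 H
  1 × N: no H
  1 × O (charge -1): no H
  Total hydrogens = 21.
Net charge +1.
Molecular formula: C15H21N4O3+

C15H21N4O3+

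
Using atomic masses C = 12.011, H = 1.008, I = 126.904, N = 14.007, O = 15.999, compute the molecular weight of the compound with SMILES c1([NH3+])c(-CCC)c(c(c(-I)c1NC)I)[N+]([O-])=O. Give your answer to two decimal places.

462.05

Molecular formula: C10H14I2N3O2+.
M = 10×12.011 + 14×1.008 + 2×126.904 + 3×14.007 + 2×15.999 = 462.05 g/mol.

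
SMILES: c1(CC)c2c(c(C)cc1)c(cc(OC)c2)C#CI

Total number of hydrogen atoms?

Hydrogens are implicit in SMILES; fill each atom to its normal valence:
  6 × C (aromatic): no H
  4 × C (aromatic): 1 H each → 4
  3 × C: 3 H each → 9
  2 × C: no H
  1 × C: 2 H
  1 × I: no H
  1 × O: no H
  Total hydrogens = 15.

15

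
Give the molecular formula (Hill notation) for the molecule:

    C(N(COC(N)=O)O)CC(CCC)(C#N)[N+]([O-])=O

Heavy atoms from the SMILES: 9 C, 4 N, 5 O.
Implicit hydrogens by atom environment:
  5 × C: 2 H each → 10
  3 × C: no H
  3 × O: no H
  2 × N: no H
  1 × C: 3 H
  1 × N: 2 H
  1 × N (charge +1): no H
  1 × O: 1 H
  1 × O (charge -1): no H
  Total hydrogens = 16.
Molecular formula: C9H16N4O5

C9H16N4O5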